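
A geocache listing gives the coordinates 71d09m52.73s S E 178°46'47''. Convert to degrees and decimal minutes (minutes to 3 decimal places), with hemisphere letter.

71° 9.879′ S, 178° 46.783′ E

Lat: seconds/60 = 0.87883; minutes = 9 + 0.87883 = 9.87883
Lon: seconds/60 = 0.78333; minutes = 46 + 0.78333 = 46.78333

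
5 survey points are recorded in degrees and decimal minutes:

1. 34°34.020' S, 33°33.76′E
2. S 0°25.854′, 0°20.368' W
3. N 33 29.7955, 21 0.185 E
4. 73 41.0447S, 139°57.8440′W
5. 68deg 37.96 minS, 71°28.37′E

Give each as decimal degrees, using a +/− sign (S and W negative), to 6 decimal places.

Point 1:
  φ: 34 + 34.02/60 = 34.5670000
  hemisphere S, so the sign is −
  Lon: 33.76′ = 0.562667°; total 33.5626667
  E ⇒ keep positive
Point 2:
  φ: 25.854′ = 0.430900°; total 0.4309000
  S → negative
  Longitude: 0 + 20.368/60 = 0.3394667
  hemisphere W, so the sign is −
Point 3:
  Latitude: 29.7955′ = 0.496592°; total 33.4965917
  N ⇒ keep positive
  Longitude: 0.185′ = 0.003083°; total 21.0030833
  E ⇒ keep positive
Point 4:
  Latitude: 73 + 41.0447/60 = 73.6840783
  hemisphere S, so the sign is −
  Longitude: 57.844′ = 0.964067°; total 139.9640667
  W ⇒ negate
Point 5:
  Lat: 68 + 37.96/60 = 68.6326667
  S ⇒ negate
  Longitude: 28.37′ = 0.472833°; total 71.4728333
  E → positive

1. -34.567000, 33.562667
2. -0.430900, -0.339467
3. 33.496592, 21.003083
4. -73.684078, -139.964067
5. -68.632667, 71.472833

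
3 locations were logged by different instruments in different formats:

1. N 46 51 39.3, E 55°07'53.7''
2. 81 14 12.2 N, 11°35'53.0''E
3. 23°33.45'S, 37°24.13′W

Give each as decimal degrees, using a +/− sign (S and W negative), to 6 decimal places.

Point 1:
  Lat: 46° + 51/60 + 39.3/3600 = 46 + 0.850000 + 0.010917 = 46.8609167
  N → positive
  Lon: 55 + 7/60 + 53.7/3600 = 55.1315833
  E ⇒ keep positive
Point 2:
  φ: 81° + 14/60 + 12.2/3600 = 81 + 0.233333 + 0.003389 = 81.2367222
  N ⇒ keep positive
  Lon: 35′ + 53″ = 35.88333′; 11 + 35.88333/60 = 11.5980556
  E → positive
Point 3:
  Latitude: 23 + 33.45/60 = 23.5575000
  S ⇒ negate
  λ: 24.13′ = 0.402167°; total 37.4021667
  hemisphere W, so the sign is −

1. 46.860917, 55.131583
2. 81.236722, 11.598056
3. -23.557500, -37.402167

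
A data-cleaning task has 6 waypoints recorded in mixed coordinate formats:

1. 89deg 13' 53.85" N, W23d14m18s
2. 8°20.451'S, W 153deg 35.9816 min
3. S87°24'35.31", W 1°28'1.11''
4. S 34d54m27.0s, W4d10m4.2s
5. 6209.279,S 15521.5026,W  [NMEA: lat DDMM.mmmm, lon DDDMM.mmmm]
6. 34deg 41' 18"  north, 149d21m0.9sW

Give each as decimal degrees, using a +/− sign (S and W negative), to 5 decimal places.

1. 89.23163, -23.23833
2. -8.34085, -153.59969
3. -87.40981, -1.46698
4. -34.90750, -4.16783
5. -62.15465, -155.35838
6. 34.68833, -149.35025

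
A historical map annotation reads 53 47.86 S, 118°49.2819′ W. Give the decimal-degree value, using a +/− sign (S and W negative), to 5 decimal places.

Latitude: 53 + 47.86/60 = 53.797667
S → negative
λ: 49.2819′ = 0.821365°; total 118.821365
W ⇒ negate

-53.79767, -118.82137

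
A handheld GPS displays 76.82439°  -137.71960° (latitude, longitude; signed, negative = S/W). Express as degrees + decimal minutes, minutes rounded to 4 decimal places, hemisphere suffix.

Lat: 76° + 0.824390 × 60 = 76° 49.463400′
Longitude is negative → W; |value| = 137.719600
Longitude: fractional part 0.719600 → 43.176000 minutes

76° 49.4634′ N, 137° 43.1760′ W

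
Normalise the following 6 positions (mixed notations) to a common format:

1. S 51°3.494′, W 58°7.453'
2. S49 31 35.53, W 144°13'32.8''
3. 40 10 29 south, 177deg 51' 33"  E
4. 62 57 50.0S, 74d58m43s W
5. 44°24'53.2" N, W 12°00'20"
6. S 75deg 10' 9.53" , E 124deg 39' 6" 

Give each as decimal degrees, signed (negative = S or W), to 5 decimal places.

Point 1:
  Lat: 3.494′ = 0.058233°; total 51.058233
  S ⇒ negate
  Lon: 7.453′ = 0.124217°; total 58.124217
  hemisphere W, so the sign is −
Point 2:
  φ: 49° + 31/60 + 35.53/3600 = 49 + 0.516667 + 0.009869 = 49.526536
  hemisphere S, so the sign is −
  Lon: 13′ + 32.8″ = 13.54667′; 144 + 13.54667/60 = 144.225778
  W ⇒ negate
Point 3:
  φ: 10′ + 29″ = 10.48333′; 40 + 10.48333/60 = 40.174722
  S → negative
  λ: 51′ + 33″ = 51.55000′; 177 + 51.55000/60 = 177.859167
  E → positive
Point 4:
  Latitude: 57′ + 50″ = 57.83333′; 62 + 57.83333/60 = 62.963889
  hemisphere S, so the sign is −
  Longitude: 74° + 58/60 + 43/3600 = 74 + 0.966667 + 0.011944 = 74.978611
  hemisphere W, so the sign is −
Point 5:
  Lat: 24′ + 53.2″ = 24.88667′; 44 + 24.88667/60 = 44.414778
  N ⇒ keep positive
  Lon: 12 + 0/60 + 20/3600 = 12.005556
  W ⇒ negate
Point 6:
  Latitude: 10′ + 9.53″ = 10.15883′; 75 + 10.15883/60 = 75.169314
  S ⇒ negate
  Lon: 39′ + 6″ = 39.10000′; 124 + 39.10000/60 = 124.651667
  E → positive

1. -51.05823, -58.12422
2. -49.52654, -144.22578
3. -40.17472, 177.85917
4. -62.96389, -74.97861
5. 44.41478, -12.00556
6. -75.16931, 124.65167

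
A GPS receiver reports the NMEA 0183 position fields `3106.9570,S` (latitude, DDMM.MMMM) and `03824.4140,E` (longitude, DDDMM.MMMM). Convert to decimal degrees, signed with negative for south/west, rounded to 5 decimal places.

-31.11595, 38.40690

Lat: degrees = first 2 digits = 31, minutes = 6.957; 31 + 6.957/60 = 31.115950
hemisphere S, so the sign is −
Lon: split at 3 digits → 038° and 24.414′; 38 + 24.414/60 = 38.406900
E ⇒ keep positive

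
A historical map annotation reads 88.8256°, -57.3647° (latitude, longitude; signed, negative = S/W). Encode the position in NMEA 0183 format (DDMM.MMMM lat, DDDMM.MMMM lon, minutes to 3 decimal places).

8849.536,N / 05721.882,W

Latitude: minutes = (88.825600 − 88) × 60 = 49.53600
Longitude is negative → W; |value| = 57.364700
Lon: 57° + 0.364700 × 60 = 57° 21.88200′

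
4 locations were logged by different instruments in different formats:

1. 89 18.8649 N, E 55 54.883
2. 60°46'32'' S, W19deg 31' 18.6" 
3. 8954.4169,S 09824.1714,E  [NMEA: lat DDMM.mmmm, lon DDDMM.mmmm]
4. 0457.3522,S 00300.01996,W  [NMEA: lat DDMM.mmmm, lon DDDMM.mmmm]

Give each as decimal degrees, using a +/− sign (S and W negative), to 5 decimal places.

1. 89.31442, 55.91472
2. -60.77556, -19.52183
3. -89.90695, 98.40286
4. -4.95587, -3.00033

Point 1:
  Lat: 18.8649′ = 0.314415°; total 89.314415
  N ⇒ keep positive
  λ: 55 + 54.883/60 = 55.914717
  E ⇒ keep positive
Point 2:
  Lat: 46′ + 32″ = 46.53333′; 60 + 46.53333/60 = 60.775556
  hemisphere S, so the sign is −
  Longitude: 31′ + 18.6″ = 31.31000′; 19 + 31.31000/60 = 19.521833
  W → negative
Point 3:
  φ: split at 2 digits → 89° and 54.4169′; 89 + 54.4169/60 = 89.906948
  S → negative
  Longitude: split at 3 digits → 098° and 24.1714′; 98 + 24.1714/60 = 98.402857
  E ⇒ keep positive
Point 4:
  Latitude: split at 2 digits → 04° and 57.3522′; 4 + 57.3522/60 = 4.955870
  S → negative
  Longitude: split at 3 digits → 003° and 0.01996′; 3 + 0.01996/60 = 3.000333
  W → negative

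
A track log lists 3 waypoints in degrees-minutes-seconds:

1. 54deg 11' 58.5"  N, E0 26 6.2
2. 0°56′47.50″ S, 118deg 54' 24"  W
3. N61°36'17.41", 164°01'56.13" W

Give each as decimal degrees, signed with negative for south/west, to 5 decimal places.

1. 54.19958, 0.43506
2. -0.94653, -118.90667
3. 61.60484, -164.03226

Point 1:
  Lat: 54° + 11/60 + 58.5/3600 = 54 + 0.183333 + 0.016250 = 54.199583
  N ⇒ keep positive
  Lon: 0° + 26/60 + 6.2/3600 = 0 + 0.433333 + 0.001722 = 0.435056
  E → positive
Point 2:
  Lat: 0° + 56/60 + 47.5/3600 = 0 + 0.933333 + 0.013194 = 0.946528
  S → negative
  λ: 118° + 54/60 + 24/3600 = 118 + 0.900000 + 0.006667 = 118.906667
  W → negative
Point 3:
  Lat: 61 + 36/60 + 17.41/3600 = 61.604836
  N → positive
  λ: 164° + 1/60 + 56.13/3600 = 164 + 0.016667 + 0.015592 = 164.032258
  W → negative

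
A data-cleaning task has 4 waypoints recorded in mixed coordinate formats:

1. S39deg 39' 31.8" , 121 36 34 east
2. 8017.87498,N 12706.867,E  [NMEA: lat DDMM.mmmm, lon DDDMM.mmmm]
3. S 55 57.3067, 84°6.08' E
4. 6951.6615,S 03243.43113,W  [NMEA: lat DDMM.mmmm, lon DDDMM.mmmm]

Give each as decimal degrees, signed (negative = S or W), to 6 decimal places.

1. -39.658833, 121.609444
2. 80.297916, 127.114450
3. -55.955112, 84.101333
4. -69.861025, -32.723852

Point 1:
  Latitude: 39° + 39/60 + 31.8/3600 = 39 + 0.650000 + 0.008833 = 39.6588333
  S ⇒ negate
  Longitude: 121° + 36/60 + 34/3600 = 121 + 0.600000 + 0.009444 = 121.6094444
  E ⇒ keep positive
Point 2:
  φ: split at 2 digits → 80° and 17.87498′; 80 + 17.87498/60 = 80.2979163
  N → positive
  λ: degrees = first 3 digits = 127, minutes = 6.867; 127 + 6.867/60 = 127.1144500
  E → positive
Point 3:
  φ: 55 + 57.3067/60 = 55.9551117
  S ⇒ negate
  λ: 6.08′ = 0.101333°; total 84.1013333
  E → positive
Point 4:
  φ: degrees = first 2 digits = 69, minutes = 51.6615; 69 + 51.6615/60 = 69.8610250
  hemisphere S, so the sign is −
  Longitude: split at 3 digits → 032° and 43.43113′; 32 + 43.43113/60 = 32.7238522
  W ⇒ negate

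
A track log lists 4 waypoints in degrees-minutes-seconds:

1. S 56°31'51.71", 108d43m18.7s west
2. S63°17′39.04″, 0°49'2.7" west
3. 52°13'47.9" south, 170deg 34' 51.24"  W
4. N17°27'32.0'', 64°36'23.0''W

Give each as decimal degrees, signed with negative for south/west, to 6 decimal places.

Point 1:
  Latitude: 31′ + 51.71″ = 31.86183′; 56 + 31.86183/60 = 56.5310306
  S → negative
  Longitude: 43′ + 18.7″ = 43.31167′; 108 + 43.31167/60 = 108.7218611
  W ⇒ negate
Point 2:
  φ: 63 + 17/60 + 39.04/3600 = 63.2941778
  hemisphere S, so the sign is −
  Lon: 0° + 49/60 + 2.7/3600 = 0 + 0.816667 + 0.000750 = 0.8174167
  W → negative
Point 3:
  Lat: 13′ + 47.9″ = 13.79833′; 52 + 13.79833/60 = 52.2299722
  S ⇒ negate
  Longitude: 170° + 34/60 + 51.24/3600 = 170 + 0.566667 + 0.014233 = 170.5809000
  W ⇒ negate
Point 4:
  φ: 17 + 27/60 + 32/3600 = 17.4588889
  N → positive
  λ: 64 + 36/60 + 23/3600 = 64.6063889
  hemisphere W, so the sign is −

1. -56.531031, -108.721861
2. -63.294178, -0.817417
3. -52.229972, -170.580900
4. 17.458889, -64.606389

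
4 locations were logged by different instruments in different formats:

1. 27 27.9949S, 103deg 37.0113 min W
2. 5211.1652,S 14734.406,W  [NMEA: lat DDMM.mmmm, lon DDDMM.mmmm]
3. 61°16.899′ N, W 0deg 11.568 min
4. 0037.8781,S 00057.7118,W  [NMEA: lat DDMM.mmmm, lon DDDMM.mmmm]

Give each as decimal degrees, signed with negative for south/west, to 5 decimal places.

1. -27.46658, -103.61686
2. -52.18609, -147.57343
3. 61.28165, -0.19280
4. -0.63130, -0.96186

Point 1:
  Latitude: 27 + 27.9949/60 = 27.466582
  hemisphere S, so the sign is −
  λ: 103 + 37.0113/60 = 103.616855
  W → negative
Point 2:
  Latitude: degrees = first 2 digits = 52, minutes = 11.1652; 52 + 11.1652/60 = 52.186087
  S ⇒ negate
  Lon: degrees = first 3 digits = 147, minutes = 34.406; 147 + 34.406/60 = 147.573433
  W → negative
Point 3:
  φ: 16.899′ = 0.281650°; total 61.281650
  N ⇒ keep positive
  λ: 0 + 11.568/60 = 0.192800
  W → negative
Point 4:
  Latitude: split at 2 digits → 00° and 37.8781′; 0 + 37.8781/60 = 0.631302
  hemisphere S, so the sign is −
  Longitude: split at 3 digits → 000° and 57.7118′; 0 + 57.7118/60 = 0.961863
  W ⇒ negate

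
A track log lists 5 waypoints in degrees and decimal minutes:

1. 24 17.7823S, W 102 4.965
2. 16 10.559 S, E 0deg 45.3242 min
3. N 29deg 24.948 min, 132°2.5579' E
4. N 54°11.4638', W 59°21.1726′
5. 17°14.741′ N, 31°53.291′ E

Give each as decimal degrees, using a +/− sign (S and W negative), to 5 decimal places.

Point 1:
  Lat: 17.7823′ = 0.296372°; total 24.296372
  S ⇒ negate
  Longitude: 102 + 4.965/60 = 102.082750
  W → negative
Point 2:
  Lat: 16 + 10.559/60 = 16.175983
  hemisphere S, so the sign is −
  λ: 45.3242′ = 0.755403°; total 0.755403
  E → positive
Point 3:
  φ: 29 + 24.948/60 = 29.415800
  N ⇒ keep positive
  Longitude: 132 + 2.5579/60 = 132.042632
  E → positive
Point 4:
  φ: 54 + 11.4638/60 = 54.191063
  N → positive
  λ: 21.1726′ = 0.352877°; total 59.352877
  hemisphere W, so the sign is −
Point 5:
  Latitude: 14.741′ = 0.245683°; total 17.245683
  N → positive
  Longitude: 53.291′ = 0.888183°; total 31.888183
  E ⇒ keep positive

1. -24.29637, -102.08275
2. -16.17598, 0.75540
3. 29.41580, 132.04263
4. 54.19106, -59.35288
5. 17.24568, 31.88818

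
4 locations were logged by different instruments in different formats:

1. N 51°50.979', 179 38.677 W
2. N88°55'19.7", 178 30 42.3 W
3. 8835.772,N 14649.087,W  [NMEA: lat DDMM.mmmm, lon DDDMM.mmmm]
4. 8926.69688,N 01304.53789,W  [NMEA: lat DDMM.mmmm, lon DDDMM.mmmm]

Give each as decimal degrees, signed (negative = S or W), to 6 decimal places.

Point 1:
  φ: 51 + 50.979/60 = 51.8496500
  N ⇒ keep positive
  Longitude: 38.677′ = 0.644617°; total 179.6446167
  W ⇒ negate
Point 2:
  Latitude: 88 + 55/60 + 19.7/3600 = 88.9221389
  N → positive
  Lon: 30′ + 42.3″ = 30.70500′; 178 + 30.70500/60 = 178.5117500
  W → negative
Point 3:
  φ: split at 2 digits → 88° and 35.772′; 88 + 35.772/60 = 88.5962000
  N ⇒ keep positive
  Longitude: degrees = first 3 digits = 146, minutes = 49.087; 146 + 49.087/60 = 146.8181167
  hemisphere W, so the sign is −
Point 4:
  Latitude: degrees = first 2 digits = 89, minutes = 26.69688; 89 + 26.69688/60 = 89.4449480
  N → positive
  Lon: degrees = first 3 digits = 13, minutes = 4.53789; 13 + 4.53789/60 = 13.0756315
  hemisphere W, so the sign is −

1. 51.849650, -179.644617
2. 88.922139, -178.511750
3. 88.596200, -146.818117
4. 89.444948, -13.075632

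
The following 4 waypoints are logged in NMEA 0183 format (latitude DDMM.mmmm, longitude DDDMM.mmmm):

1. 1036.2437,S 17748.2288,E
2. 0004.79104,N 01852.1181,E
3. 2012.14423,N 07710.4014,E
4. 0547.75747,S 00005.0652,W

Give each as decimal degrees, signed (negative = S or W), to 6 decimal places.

1. -10.604062, 177.803813
2. 0.079851, 18.868635
3. 20.202404, 77.173357
4. -5.795958, -0.084420

Point 1:
  φ: split at 2 digits → 10° and 36.2437′; 10 + 36.2437/60 = 10.6040617
  hemisphere S, so the sign is −
  λ: split at 3 digits → 177° and 48.2288′; 177 + 48.2288/60 = 177.8038133
  E → positive
Point 2:
  φ: degrees = first 2 digits = 0, minutes = 4.79104; 0 + 4.79104/60 = 0.0798507
  N → positive
  Longitude: split at 3 digits → 018° and 52.1181′; 18 + 52.1181/60 = 18.8686350
  E ⇒ keep positive
Point 3:
  Latitude: degrees = first 2 digits = 20, minutes = 12.14423; 20 + 12.14423/60 = 20.2024038
  N → positive
  Lon: degrees = first 3 digits = 77, minutes = 10.4014; 77 + 10.4014/60 = 77.1733567
  E ⇒ keep positive
Point 4:
  φ: split at 2 digits → 05° and 47.75747′; 5 + 47.75747/60 = 5.7959578
  S ⇒ negate
  λ: split at 3 digits → 000° and 5.0652′; 0 + 5.0652/60 = 0.0844200
  W ⇒ negate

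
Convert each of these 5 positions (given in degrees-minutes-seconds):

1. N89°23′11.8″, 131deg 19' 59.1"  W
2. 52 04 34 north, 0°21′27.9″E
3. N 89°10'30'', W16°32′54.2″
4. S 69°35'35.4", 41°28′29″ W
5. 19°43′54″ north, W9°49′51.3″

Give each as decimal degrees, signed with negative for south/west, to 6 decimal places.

1. 89.386611, -131.333083
2. 52.076111, 0.357750
3. 89.175000, -16.548389
4. -69.593167, -41.474722
5. 19.731667, -9.830917

Point 1:
  φ: 23′ + 11.8″ = 23.19667′; 89 + 23.19667/60 = 89.3866111
  N ⇒ keep positive
  Lon: 131° + 19/60 + 59.1/3600 = 131 + 0.316667 + 0.016417 = 131.3330833
  W ⇒ negate
Point 2:
  Latitude: 52° + 4/60 + 34/3600 = 52 + 0.066667 + 0.009444 = 52.0761111
  N ⇒ keep positive
  λ: 0° + 21/60 + 27.9/3600 = 0 + 0.350000 + 0.007750 = 0.3577500
  E ⇒ keep positive
Point 3:
  φ: 10′ + 30″ = 10.50000′; 89 + 10.50000/60 = 89.1750000
  N → positive
  λ: 16° + 32/60 + 54.2/3600 = 16 + 0.533333 + 0.015056 = 16.5483889
  W → negative
Point 4:
  φ: 69° + 35/60 + 35.4/3600 = 69 + 0.583333 + 0.009833 = 69.5931667
  S ⇒ negate
  Longitude: 41° + 28/60 + 29/3600 = 41 + 0.466667 + 0.008056 = 41.4747222
  hemisphere W, so the sign is −
Point 5:
  φ: 43′ + 54″ = 43.90000′; 19 + 43.90000/60 = 19.7316667
  N → positive
  λ: 9 + 49/60 + 51.3/3600 = 9.8309167
  W → negative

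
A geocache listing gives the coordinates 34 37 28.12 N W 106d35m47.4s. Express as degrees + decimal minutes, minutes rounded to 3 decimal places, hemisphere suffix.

34° 37.469′ N, 106° 35.790′ W

φ: seconds/60 = 0.46867; minutes = 37 + 0.46867 = 37.46867
Lon: seconds/60 = 0.79000; minutes = 35 + 0.79000 = 35.79000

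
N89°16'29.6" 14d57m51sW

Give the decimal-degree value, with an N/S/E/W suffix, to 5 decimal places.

φ: 89° + 16/60 + 29.6/3600 = 89 + 0.266667 + 0.008222 = 89.274889
λ: 57′ + 51″ = 57.85000′; 14 + 57.85000/60 = 14.964167

89.27489° N, 14.96417° W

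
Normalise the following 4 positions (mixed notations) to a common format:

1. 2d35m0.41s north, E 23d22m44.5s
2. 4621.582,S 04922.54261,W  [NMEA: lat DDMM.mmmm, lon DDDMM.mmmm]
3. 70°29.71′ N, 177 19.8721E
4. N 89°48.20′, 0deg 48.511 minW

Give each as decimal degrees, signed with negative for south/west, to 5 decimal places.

1. 2.58345, 23.37903
2. -46.35970, -49.37571
3. 70.49517, 177.33120
4. 89.80333, -0.80852

Point 1:
  Lat: 2 + 35/60 + 0.41/3600 = 2.583447
  N ⇒ keep positive
  Lon: 23 + 22/60 + 44.5/3600 = 23.379028
  E ⇒ keep positive
Point 2:
  Latitude: degrees = first 2 digits = 46, minutes = 21.582; 46 + 21.582/60 = 46.359700
  hemisphere S, so the sign is −
  λ: split at 3 digits → 049° and 22.54261′; 49 + 22.54261/60 = 49.375710
  W ⇒ negate
Point 3:
  Latitude: 70 + 29.71/60 = 70.495167
  N ⇒ keep positive
  Longitude: 19.8721′ = 0.331202°; total 177.331202
  E → positive
Point 4:
  φ: 89 + 48.2/60 = 89.803333
  N → positive
  λ: 48.511′ = 0.808517°; total 0.808517
  W ⇒ negate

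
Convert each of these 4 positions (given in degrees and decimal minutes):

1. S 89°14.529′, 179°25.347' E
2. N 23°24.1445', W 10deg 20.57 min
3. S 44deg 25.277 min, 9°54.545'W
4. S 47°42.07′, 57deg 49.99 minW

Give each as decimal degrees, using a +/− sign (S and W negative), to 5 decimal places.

1. -89.24215, 179.42245
2. 23.40241, -10.34283
3. -44.42128, -9.90908
4. -47.70117, -57.83317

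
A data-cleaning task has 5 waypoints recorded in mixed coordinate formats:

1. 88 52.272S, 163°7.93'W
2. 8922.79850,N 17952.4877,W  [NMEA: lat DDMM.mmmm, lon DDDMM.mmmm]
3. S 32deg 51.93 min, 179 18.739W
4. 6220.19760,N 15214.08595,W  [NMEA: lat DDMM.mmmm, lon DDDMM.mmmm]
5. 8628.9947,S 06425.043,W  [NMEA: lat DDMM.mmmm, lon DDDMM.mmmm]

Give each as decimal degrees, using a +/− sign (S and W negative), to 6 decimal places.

1. -88.871200, -163.132167
2. 89.379975, -179.874795
3. -32.865500, -179.312317
4. 62.336627, -152.234766
5. -86.483245, -64.417383

Point 1:
  Latitude: 88 + 52.272/60 = 88.8712000
  S → negative
  λ: 7.93′ = 0.132167°; total 163.1321667
  W ⇒ negate
Point 2:
  φ: split at 2 digits → 89° and 22.7985′; 89 + 22.7985/60 = 89.3799750
  N ⇒ keep positive
  λ: degrees = first 3 digits = 179, minutes = 52.4877; 179 + 52.4877/60 = 179.8747950
  W → negative
Point 3:
  φ: 51.93′ = 0.865500°; total 32.8655000
  S ⇒ negate
  Longitude: 18.739′ = 0.312317°; total 179.3123167
  hemisphere W, so the sign is −
Point 4:
  φ: degrees = first 2 digits = 62, minutes = 20.1976; 62 + 20.1976/60 = 62.3366267
  N ⇒ keep positive
  Lon: split at 3 digits → 152° and 14.08595′; 152 + 14.08595/60 = 152.2347658
  hemisphere W, so the sign is −
Point 5:
  Lat: degrees = first 2 digits = 86, minutes = 28.9947; 86 + 28.9947/60 = 86.4832450
  hemisphere S, so the sign is −
  Lon: split at 3 digits → 064° and 25.043′; 64 + 25.043/60 = 64.4173833
  W → negative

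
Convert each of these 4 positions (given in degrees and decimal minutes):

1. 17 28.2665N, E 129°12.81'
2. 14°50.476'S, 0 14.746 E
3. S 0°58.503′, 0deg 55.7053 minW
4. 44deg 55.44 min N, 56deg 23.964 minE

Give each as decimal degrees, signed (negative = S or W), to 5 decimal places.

1. 17.47111, 129.21350
2. -14.84127, 0.24577
3. -0.97505, -0.92842
4. 44.92400, 56.39940

Point 1:
  φ: 17 + 28.2665/60 = 17.471108
  N ⇒ keep positive
  λ: 129 + 12.81/60 = 129.213500
  E → positive
Point 2:
  Latitude: 14 + 50.476/60 = 14.841267
  hemisphere S, so the sign is −
  Lon: 0 + 14.746/60 = 0.245767
  E → positive
Point 3:
  Lat: 0 + 58.503/60 = 0.975050
  S → negative
  Lon: 55.7053′ = 0.928422°; total 0.928422
  W → negative
Point 4:
  Lat: 44 + 55.44/60 = 44.924000
  N ⇒ keep positive
  λ: 23.964′ = 0.399400°; total 56.399400
  E → positive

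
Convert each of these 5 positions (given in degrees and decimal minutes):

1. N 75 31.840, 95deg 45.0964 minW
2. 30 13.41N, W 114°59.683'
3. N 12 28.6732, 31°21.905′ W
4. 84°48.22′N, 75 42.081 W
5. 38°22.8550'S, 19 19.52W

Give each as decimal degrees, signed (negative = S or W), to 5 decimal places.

1. 75.53067, -95.75161
2. 30.22350, -114.99472
3. 12.47789, -31.36508
4. 84.80367, -75.70135
5. -38.38092, -19.32533

Point 1:
  φ: 31.84′ = 0.530667°; total 75.530667
  N → positive
  Longitude: 45.0964′ = 0.751607°; total 95.751607
  hemisphere W, so the sign is −
Point 2:
  Lat: 30 + 13.41/60 = 30.223500
  N ⇒ keep positive
  λ: 114 + 59.683/60 = 114.994717
  W → negative
Point 3:
  Latitude: 12 + 28.6732/60 = 12.477887
  N ⇒ keep positive
  Longitude: 21.905′ = 0.365083°; total 31.365083
  W → negative
Point 4:
  Lat: 48.22′ = 0.803667°; total 84.803667
  N ⇒ keep positive
  λ: 42.081′ = 0.701350°; total 75.701350
  hemisphere W, so the sign is −
Point 5:
  Lat: 22.855′ = 0.380917°; total 38.380917
  hemisphere S, so the sign is −
  Longitude: 19 + 19.52/60 = 19.325333
  W → negative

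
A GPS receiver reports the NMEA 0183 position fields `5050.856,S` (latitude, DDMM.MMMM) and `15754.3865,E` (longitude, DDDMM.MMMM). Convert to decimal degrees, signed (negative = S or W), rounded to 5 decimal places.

-50.84760, 157.90644

φ: degrees = first 2 digits = 50, minutes = 50.856; 50 + 50.856/60 = 50.847600
S → negative
Lon: split at 3 digits → 157° and 54.3865′; 157 + 54.3865/60 = 157.906442
E → positive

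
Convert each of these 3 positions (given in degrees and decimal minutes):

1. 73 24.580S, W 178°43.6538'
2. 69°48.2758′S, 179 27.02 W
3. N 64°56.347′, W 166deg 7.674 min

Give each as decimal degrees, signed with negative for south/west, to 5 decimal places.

1. -73.40967, -178.72756
2. -69.80460, -179.45033
3. 64.93912, -166.12790

Point 1:
  Latitude: 24.58′ = 0.409667°; total 73.409667
  S ⇒ negate
  λ: 178 + 43.6538/60 = 178.727563
  hemisphere W, so the sign is −
Point 2:
  Lat: 48.2758′ = 0.804597°; total 69.804597
  S → negative
  Lon: 27.02′ = 0.450333°; total 179.450333
  W → negative
Point 3:
  Lat: 64 + 56.347/60 = 64.939117
  N ⇒ keep positive
  λ: 166 + 7.674/60 = 166.127900
  W → negative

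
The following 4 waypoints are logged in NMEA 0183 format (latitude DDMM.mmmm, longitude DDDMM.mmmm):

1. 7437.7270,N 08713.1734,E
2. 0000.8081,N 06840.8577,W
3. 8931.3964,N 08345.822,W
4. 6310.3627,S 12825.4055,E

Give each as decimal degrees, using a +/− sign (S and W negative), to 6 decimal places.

1. 74.628783, 87.219557
2. 0.013468, -68.680962
3. 89.523273, -83.763700
4. -63.172712, 128.423425

Point 1:
  φ: split at 2 digits → 74° and 37.727′; 74 + 37.727/60 = 74.6287833
  N → positive
  Lon: split at 3 digits → 087° and 13.1734′; 87 + 13.1734/60 = 87.2195567
  E ⇒ keep positive
Point 2:
  φ: split at 2 digits → 00° and 0.8081′; 0 + 0.8081/60 = 0.0134683
  N → positive
  Lon: split at 3 digits → 068° and 40.8577′; 68 + 40.8577/60 = 68.6809617
  W → negative
Point 3:
  Latitude: degrees = first 2 digits = 89, minutes = 31.3964; 89 + 31.3964/60 = 89.5232733
  N → positive
  Lon: degrees = first 3 digits = 83, minutes = 45.822; 83 + 45.822/60 = 83.7637000
  W ⇒ negate
Point 4:
  φ: split at 2 digits → 63° and 10.3627′; 63 + 10.3627/60 = 63.1727117
  hemisphere S, so the sign is −
  λ: degrees = first 3 digits = 128, minutes = 25.4055; 128 + 25.4055/60 = 128.4234250
  E ⇒ keep positive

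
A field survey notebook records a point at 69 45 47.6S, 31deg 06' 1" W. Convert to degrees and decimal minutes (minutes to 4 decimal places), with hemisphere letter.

Lat: seconds/60 = 0.79333; minutes = 45 + 0.79333 = 45.793333
λ: 6 + 1/60 = 6.016667′

69° 45.7933′ S, 31° 6.0167′ W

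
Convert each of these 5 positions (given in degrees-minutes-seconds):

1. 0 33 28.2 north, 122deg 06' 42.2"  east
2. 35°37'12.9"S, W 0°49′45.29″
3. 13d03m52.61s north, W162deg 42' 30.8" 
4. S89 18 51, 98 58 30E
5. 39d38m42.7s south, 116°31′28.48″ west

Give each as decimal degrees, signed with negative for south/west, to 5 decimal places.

1. 0.55783, 122.11172
2. -35.62025, -0.82925
3. 13.06461, -162.70856
4. -89.31417, 98.97500
5. -39.64519, -116.52458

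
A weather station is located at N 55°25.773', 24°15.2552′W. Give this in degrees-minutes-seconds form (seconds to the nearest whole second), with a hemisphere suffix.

Latitude: 25.77300′ → 25′ and 0.77300 × 60 = 46.38″
λ: 15.25520′ → 15′ and 0.25520 × 60 = 15.31″

55°25′46″ N, 24°15′15″ W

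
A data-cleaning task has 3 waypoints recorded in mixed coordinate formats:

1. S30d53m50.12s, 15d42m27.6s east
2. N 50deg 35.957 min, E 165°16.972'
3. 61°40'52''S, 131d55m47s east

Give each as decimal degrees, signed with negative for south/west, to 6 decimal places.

1. -30.897256, 15.707667
2. 50.599283, 165.282867
3. -61.681111, 131.929722

Point 1:
  Latitude: 30 + 53/60 + 50.12/3600 = 30.8972556
  S ⇒ negate
  Longitude: 42′ + 27.6″ = 42.46000′; 15 + 42.46000/60 = 15.7076667
  E → positive
Point 2:
  φ: 35.957′ = 0.599283°; total 50.5992833
  N ⇒ keep positive
  Lon: 165 + 16.972/60 = 165.2828667
  E → positive
Point 3:
  Lat: 61 + 40/60 + 52/3600 = 61.6811111
  hemisphere S, so the sign is −
  Lon: 131 + 55/60 + 47/3600 = 131.9297222
  E ⇒ keep positive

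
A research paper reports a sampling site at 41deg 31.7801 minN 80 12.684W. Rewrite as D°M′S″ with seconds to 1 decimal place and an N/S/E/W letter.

Latitude: 31.78010′ → 31′ and 0.78010 × 60 = 46.806″
Longitude: 12.68400′ → 12′ and 0.68400 × 60 = 41.040″

41°31′46.8″ N, 80°12′41.0″ W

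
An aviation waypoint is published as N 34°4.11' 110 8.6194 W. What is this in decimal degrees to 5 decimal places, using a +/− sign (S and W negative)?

φ: 4.11′ = 0.068500°; total 34.068500
N ⇒ keep positive
Lon: 8.6194′ = 0.143657°; total 110.143657
W ⇒ negate

34.06850, -110.14366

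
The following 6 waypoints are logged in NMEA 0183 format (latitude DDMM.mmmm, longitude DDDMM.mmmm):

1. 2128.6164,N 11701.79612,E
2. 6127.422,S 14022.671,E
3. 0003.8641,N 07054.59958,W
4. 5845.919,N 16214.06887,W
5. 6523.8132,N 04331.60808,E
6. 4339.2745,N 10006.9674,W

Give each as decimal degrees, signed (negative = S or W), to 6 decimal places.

1. 21.476940, 117.029935
2. -61.457033, 140.377850
3. 0.064402, -70.909993
4. 58.765317, -162.234481
5. 65.396887, 43.526801
6. 43.654575, -100.116123

Point 1:
  φ: degrees = first 2 digits = 21, minutes = 28.6164; 21 + 28.6164/60 = 21.4769400
  N → positive
  λ: degrees = first 3 digits = 117, minutes = 1.79612; 117 + 1.79612/60 = 117.0299353
  E ⇒ keep positive
Point 2:
  φ: degrees = first 2 digits = 61, minutes = 27.422; 61 + 27.422/60 = 61.4570333
  S ⇒ negate
  λ: degrees = first 3 digits = 140, minutes = 22.671; 140 + 22.671/60 = 140.3778500
  E → positive
Point 3:
  φ: degrees = first 2 digits = 0, minutes = 3.8641; 0 + 3.8641/60 = 0.0644017
  N → positive
  λ: split at 3 digits → 070° and 54.59958′; 70 + 54.59958/60 = 70.9099930
  W → negative
Point 4:
  φ: split at 2 digits → 58° and 45.919′; 58 + 45.919/60 = 58.7653167
  N ⇒ keep positive
  Longitude: degrees = first 3 digits = 162, minutes = 14.06887; 162 + 14.06887/60 = 162.2344812
  W ⇒ negate
Point 5:
  Latitude: split at 2 digits → 65° and 23.8132′; 65 + 23.8132/60 = 65.3968867
  N → positive
  Longitude: split at 3 digits → 043° and 31.60808′; 43 + 31.60808/60 = 43.5268013
  E → positive
Point 6:
  Latitude: degrees = first 2 digits = 43, minutes = 39.2745; 43 + 39.2745/60 = 43.6545750
  N → positive
  Longitude: degrees = first 3 digits = 100, minutes = 6.9674; 100 + 6.9674/60 = 100.1161233
  hemisphere W, so the sign is −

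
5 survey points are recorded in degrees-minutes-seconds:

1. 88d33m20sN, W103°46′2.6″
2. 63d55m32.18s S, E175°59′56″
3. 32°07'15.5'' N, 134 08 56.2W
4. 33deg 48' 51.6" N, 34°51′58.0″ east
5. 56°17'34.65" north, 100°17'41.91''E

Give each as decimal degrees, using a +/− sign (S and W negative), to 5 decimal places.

1. 88.55556, -103.76739
2. -63.92561, 175.99889
3. 32.12097, -134.14894
4. 33.81433, 34.86611
5. 56.29296, 100.29498

Point 1:
  Latitude: 33′ + 20″ = 33.33333′; 88 + 33.33333/60 = 88.555556
  N → positive
  Longitude: 46′ + 2.6″ = 46.04333′; 103 + 46.04333/60 = 103.767389
  W → negative
Point 2:
  Latitude: 63° + 55/60 + 32.18/3600 = 63 + 0.916667 + 0.008939 = 63.925606
  S → negative
  Longitude: 175 + 59/60 + 56/3600 = 175.998889
  E → positive
Point 3:
  Lat: 32 + 7/60 + 15.5/3600 = 32.120972
  N ⇒ keep positive
  Lon: 134° + 8/60 + 56.2/3600 = 134 + 0.133333 + 0.015611 = 134.148944
  W ⇒ negate
Point 4:
  Latitude: 33 + 48/60 + 51.6/3600 = 33.814333
  N ⇒ keep positive
  λ: 34° + 51/60 + 58/3600 = 34 + 0.850000 + 0.016111 = 34.866111
  E ⇒ keep positive
Point 5:
  Lat: 17′ + 34.65″ = 17.57750′; 56 + 17.57750/60 = 56.292958
  N → positive
  Longitude: 100 + 17/60 + 41.91/3600 = 100.294975
  E → positive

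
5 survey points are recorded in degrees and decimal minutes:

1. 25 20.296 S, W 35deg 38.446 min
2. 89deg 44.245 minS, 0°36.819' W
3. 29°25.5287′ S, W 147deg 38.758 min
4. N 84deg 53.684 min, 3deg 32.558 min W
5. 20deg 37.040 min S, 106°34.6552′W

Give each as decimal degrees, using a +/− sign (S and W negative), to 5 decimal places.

Point 1:
  Latitude: 25 + 20.296/60 = 25.338267
  hemisphere S, so the sign is −
  Longitude: 35 + 38.446/60 = 35.640767
  W → negative
Point 2:
  Lat: 44.245′ = 0.737417°; total 89.737417
  S ⇒ negate
  Lon: 0 + 36.819/60 = 0.613650
  W → negative
Point 3:
  φ: 25.5287′ = 0.425478°; total 29.425478
  S ⇒ negate
  λ: 147 + 38.758/60 = 147.645967
  W → negative
Point 4:
  Lat: 53.684′ = 0.894733°; total 84.894733
  N → positive
  Lon: 32.558′ = 0.542633°; total 3.542633
  hemisphere W, so the sign is −
Point 5:
  Lat: 37.04′ = 0.617333°; total 20.617333
  S ⇒ negate
  λ: 34.6552′ = 0.577587°; total 106.577587
  W → negative

1. -25.33827, -35.64077
2. -89.73742, -0.61365
3. -29.42548, -147.64597
4. 84.89473, -3.54263
5. -20.61733, -106.57759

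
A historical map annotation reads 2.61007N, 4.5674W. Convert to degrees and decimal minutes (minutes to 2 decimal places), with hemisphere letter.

2° 36.60′ N, 4° 34.04′ W

φ: 2° + 0.610070 × 60 = 2° 36.6042′
λ: fractional part 0.567400 → 34.0440 minutes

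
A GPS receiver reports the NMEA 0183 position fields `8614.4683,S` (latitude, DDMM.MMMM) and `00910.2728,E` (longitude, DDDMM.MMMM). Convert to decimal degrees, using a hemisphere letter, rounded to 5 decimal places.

86.24114° S, 9.17121° E

Lat: degrees = first 2 digits = 86, minutes = 14.4683; 86 + 14.4683/60 = 86.241138
λ: degrees = first 3 digits = 9, minutes = 10.2728; 9 + 10.2728/60 = 9.171213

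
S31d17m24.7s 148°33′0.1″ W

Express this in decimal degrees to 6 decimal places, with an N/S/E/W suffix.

31.290194° S, 148.550028° W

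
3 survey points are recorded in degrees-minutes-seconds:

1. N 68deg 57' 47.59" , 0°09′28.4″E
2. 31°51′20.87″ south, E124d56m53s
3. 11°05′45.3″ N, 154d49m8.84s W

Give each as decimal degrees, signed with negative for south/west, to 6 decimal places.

1. 68.963219, 0.157889
2. -31.855797, 124.948056
3. 11.095917, -154.819122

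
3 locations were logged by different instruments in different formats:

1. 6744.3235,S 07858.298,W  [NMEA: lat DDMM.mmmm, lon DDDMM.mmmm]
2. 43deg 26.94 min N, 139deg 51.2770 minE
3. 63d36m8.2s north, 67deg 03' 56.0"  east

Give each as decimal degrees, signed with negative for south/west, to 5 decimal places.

1. -67.73873, -78.97163
2. 43.44900, 139.85462
3. 63.60228, 67.06556

Point 1:
  Lat: degrees = first 2 digits = 67, minutes = 44.3235; 67 + 44.3235/60 = 67.738725
  hemisphere S, so the sign is −
  λ: degrees = first 3 digits = 78, minutes = 58.298; 78 + 58.298/60 = 78.971633
  hemisphere W, so the sign is −
Point 2:
  Latitude: 26.94′ = 0.449000°; total 43.449000
  N ⇒ keep positive
  Lon: 51.277′ = 0.854617°; total 139.854617
  E → positive
Point 3:
  Latitude: 36′ + 8.2″ = 36.13667′; 63 + 36.13667/60 = 63.602278
  N → positive
  Lon: 3′ + 56″ = 3.93333′; 67 + 3.93333/60 = 67.065556
  E ⇒ keep positive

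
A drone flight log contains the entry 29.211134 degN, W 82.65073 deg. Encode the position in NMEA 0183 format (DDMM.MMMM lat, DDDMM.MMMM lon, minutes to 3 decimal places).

φ: 29° + 0.211134 × 60 = 29° 12.66804′
Lon: 82° + 0.650730 × 60 = 82° 39.04380′

2912.668,N / 08239.044,W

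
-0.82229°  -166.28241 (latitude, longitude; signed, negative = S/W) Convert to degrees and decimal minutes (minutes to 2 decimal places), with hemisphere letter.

Latitude is negative → S; |value| = 0.822290
Lat: 0° + 0.822290 × 60 = 0° 49.3374′
Longitude is negative → W; |value| = 166.282410
Longitude: fractional part 0.282410 → 16.9446 minutes

0° 49.34′ S, 166° 16.94′ W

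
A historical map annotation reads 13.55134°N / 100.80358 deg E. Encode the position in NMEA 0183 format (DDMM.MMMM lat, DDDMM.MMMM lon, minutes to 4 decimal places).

Lat: fractional part 0.551340 → 33.080400 minutes
λ: fractional part 0.803580 → 48.214800 minutes

1333.0804,N / 10048.2148,E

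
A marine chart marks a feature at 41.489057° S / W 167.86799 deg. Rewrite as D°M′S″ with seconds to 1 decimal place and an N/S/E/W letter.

41°29′20.6″ S, 167°52′4.8″ W

Lat: 0.489057° → 29.34342′; 0.34342 × 60 = 20.605″
Lon: 0.867990° → 52.07940′; 0.07940 × 60 = 4.764″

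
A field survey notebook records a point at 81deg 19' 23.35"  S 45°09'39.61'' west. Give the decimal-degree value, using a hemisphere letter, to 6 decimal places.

81.323153° S, 45.161003° W

Latitude: 81 + 19/60 + 23.35/3600 = 81.3231528
Longitude: 9′ + 39.61″ = 9.66017′; 45 + 9.66017/60 = 45.1610028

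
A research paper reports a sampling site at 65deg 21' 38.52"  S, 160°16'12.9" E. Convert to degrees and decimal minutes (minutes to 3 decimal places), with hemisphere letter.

Lat: seconds/60 = 0.64200; minutes = 21 + 0.64200 = 21.64200
Longitude: 16 + 12.9/60 = 16.21500′

65° 21.642′ S, 160° 16.215′ E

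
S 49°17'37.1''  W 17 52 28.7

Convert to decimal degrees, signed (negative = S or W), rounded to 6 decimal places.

-49.293639, -17.874639

Lat: 49° + 17/60 + 37.1/3600 = 49 + 0.283333 + 0.010306 = 49.2936389
S ⇒ negate
λ: 17 + 52/60 + 28.7/3600 = 17.8746389
W → negative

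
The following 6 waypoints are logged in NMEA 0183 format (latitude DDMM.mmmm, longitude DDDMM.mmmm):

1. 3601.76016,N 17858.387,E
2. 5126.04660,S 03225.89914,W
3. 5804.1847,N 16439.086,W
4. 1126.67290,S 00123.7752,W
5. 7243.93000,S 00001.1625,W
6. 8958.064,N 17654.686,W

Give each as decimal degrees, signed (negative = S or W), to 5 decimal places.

Point 1:
  φ: split at 2 digits → 36° and 1.76016′; 36 + 1.76016/60 = 36.029336
  N → positive
  λ: split at 3 digits → 178° and 58.387′; 178 + 58.387/60 = 178.973117
  E ⇒ keep positive
Point 2:
  Lat: degrees = first 2 digits = 51, minutes = 26.0466; 51 + 26.0466/60 = 51.434110
  S ⇒ negate
  Longitude: split at 3 digits → 032° and 25.89914′; 32 + 25.89914/60 = 32.431652
  hemisphere W, so the sign is −
Point 3:
  Lat: split at 2 digits → 58° and 4.1847′; 58 + 4.1847/60 = 58.069745
  N → positive
  Lon: degrees = first 3 digits = 164, minutes = 39.086; 164 + 39.086/60 = 164.651433
  W → negative
Point 4:
  φ: split at 2 digits → 11° and 26.6729′; 11 + 26.6729/60 = 11.444548
  hemisphere S, so the sign is −
  λ: degrees = first 3 digits = 1, minutes = 23.7752; 1 + 23.7752/60 = 1.396253
  hemisphere W, so the sign is −
Point 5:
  Lat: split at 2 digits → 72° and 43.93′; 72 + 43.93/60 = 72.732167
  hemisphere S, so the sign is −
  Lon: split at 3 digits → 000° and 1.1625′; 0 + 1.1625/60 = 0.019375
  hemisphere W, so the sign is −
Point 6:
  φ: degrees = first 2 digits = 89, minutes = 58.064; 89 + 58.064/60 = 89.967733
  N ⇒ keep positive
  Longitude: degrees = first 3 digits = 176, minutes = 54.686; 176 + 54.686/60 = 176.911433
  W ⇒ negate

1. 36.02934, 178.97312
2. -51.43411, -32.43165
3. 58.06975, -164.65143
4. -11.44455, -1.39625
5. -72.73217, -0.01938
6. 89.96773, -176.91143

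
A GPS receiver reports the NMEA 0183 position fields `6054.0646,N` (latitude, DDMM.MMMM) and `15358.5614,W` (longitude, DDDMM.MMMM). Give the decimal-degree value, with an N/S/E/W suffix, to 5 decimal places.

Lat: split at 2 digits → 60° and 54.0646′; 60 + 54.0646/60 = 60.901077
Longitude: split at 3 digits → 153° and 58.5614′; 153 + 58.5614/60 = 153.976023

60.90108° N, 153.97602° W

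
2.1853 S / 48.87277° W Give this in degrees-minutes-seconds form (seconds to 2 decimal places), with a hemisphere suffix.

2°11′7.08″ S, 48°52′21.97″ W

Lat: 0.185300° → 11.11800′; 0.11800 × 60 = 7.0800″
Lon: 0.872770 × 60 = 52.36620′ → 52′, remainder × 60 = 21.9720″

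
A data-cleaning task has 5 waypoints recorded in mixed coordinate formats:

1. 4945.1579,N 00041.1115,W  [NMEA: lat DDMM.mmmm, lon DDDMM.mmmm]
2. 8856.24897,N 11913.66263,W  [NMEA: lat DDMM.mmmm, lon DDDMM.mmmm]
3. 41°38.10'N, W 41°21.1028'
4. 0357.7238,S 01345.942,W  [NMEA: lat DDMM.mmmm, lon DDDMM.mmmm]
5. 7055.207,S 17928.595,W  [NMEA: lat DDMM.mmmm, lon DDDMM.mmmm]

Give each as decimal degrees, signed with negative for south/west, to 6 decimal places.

1. 49.752632, -0.685192
2. 88.937483, -119.227711
3. 41.635000, -41.351713
4. -3.962063, -13.765700
5. -70.920117, -179.476583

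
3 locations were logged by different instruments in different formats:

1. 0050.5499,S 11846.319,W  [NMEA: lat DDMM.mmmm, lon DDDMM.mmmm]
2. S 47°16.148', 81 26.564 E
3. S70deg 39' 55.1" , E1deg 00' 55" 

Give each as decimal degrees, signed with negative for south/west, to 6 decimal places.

1. -0.842498, -118.771983
2. -47.269133, 81.442733
3. -70.665306, 1.015278

Point 1:
  φ: degrees = first 2 digits = 0, minutes = 50.5499; 0 + 50.5499/60 = 0.8424983
  S → negative
  λ: degrees = first 3 digits = 118, minutes = 46.319; 118 + 46.319/60 = 118.7719833
  W → negative
Point 2:
  φ: 47 + 16.148/60 = 47.2691333
  S ⇒ negate
  Longitude: 81 + 26.564/60 = 81.4427333
  E ⇒ keep positive
Point 3:
  Lat: 39′ + 55.1″ = 39.91833′; 70 + 39.91833/60 = 70.6653056
  S → negative
  Longitude: 0′ + 55″ = 0.91667′; 1 + 0.91667/60 = 1.0152778
  E → positive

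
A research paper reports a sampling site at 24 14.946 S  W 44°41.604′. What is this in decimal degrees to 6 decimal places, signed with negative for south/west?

-24.249100, -44.693400

φ: 24 + 14.946/60 = 24.2491000
S → negative
Lon: 41.604′ = 0.693400°; total 44.6934000
W ⇒ negate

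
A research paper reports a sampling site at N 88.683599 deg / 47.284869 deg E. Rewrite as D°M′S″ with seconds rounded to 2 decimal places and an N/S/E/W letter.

88°41′0.96″ N, 47°17′5.53″ E

Lat: whole degrees 88; 41.01594′ → 41′ and 0.9564″
λ: whole degrees 47; 17.09214′ → 17′ and 5.5284″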